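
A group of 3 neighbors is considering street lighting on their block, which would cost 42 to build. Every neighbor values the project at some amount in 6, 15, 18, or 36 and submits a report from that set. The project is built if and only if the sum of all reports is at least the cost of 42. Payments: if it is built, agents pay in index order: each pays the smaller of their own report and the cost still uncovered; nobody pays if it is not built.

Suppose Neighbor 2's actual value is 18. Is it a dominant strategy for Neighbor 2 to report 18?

No

Consider the case where Neighbor 1 reports 6 and Neighbor 3 reports 36.
Truthful report 18: project built, pays 18, utility 18 - 18 = 0.
Report 6 instead: project built, pays 6, utility 18 - 6 = 12.
Since 12 > 0, reporting 6 is strictly better here, so truthful reporting is not dominant.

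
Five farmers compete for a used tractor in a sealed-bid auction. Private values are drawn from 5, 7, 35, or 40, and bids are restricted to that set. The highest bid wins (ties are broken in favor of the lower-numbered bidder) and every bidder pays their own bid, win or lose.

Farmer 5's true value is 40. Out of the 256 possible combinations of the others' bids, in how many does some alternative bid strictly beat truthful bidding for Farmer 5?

Others bid (5, 5, 5, 5): truth gives 0; bid 7 gives 33 > 0. Violating.
Others bid (5, 5, 5, 7): truth gives 0; bid 35 gives 5 > 0. Violating.
Others bid (5, 5, 5, 40): truth gives -40; bid 5 gives -5 > -40. Violating.
Others bid (5, 5, 7, 5): truth gives 0; bid 35 gives 5 > 0. Violating.
Others bid (5, 5, 5, 35): truth gives 0; no alternative beats it.
Others bid (5, 5, 7, 35): truth gives 0; no alternative beats it.
(Checking all 256 profiles: 191 have a profitable deviation, 65 do not.)

191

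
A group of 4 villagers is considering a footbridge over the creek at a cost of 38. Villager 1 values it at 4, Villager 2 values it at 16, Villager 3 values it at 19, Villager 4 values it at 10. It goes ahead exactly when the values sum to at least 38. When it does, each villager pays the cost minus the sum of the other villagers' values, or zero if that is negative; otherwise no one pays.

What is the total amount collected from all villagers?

13

Total value 49 ≥ cost 38, so it is built.
Villager 1: others sum to 45; max(0, 38 - 45) = 0.
Villager 2: others sum to 33; max(0, 38 - 33) = 5.
Villager 3: others sum to 30; max(0, 38 - 30) = 8.
Villager 4: others sum to 39; max(0, 38 - 39) = 0.
Total collected = 0 + 5 + 8 + 0 = 13.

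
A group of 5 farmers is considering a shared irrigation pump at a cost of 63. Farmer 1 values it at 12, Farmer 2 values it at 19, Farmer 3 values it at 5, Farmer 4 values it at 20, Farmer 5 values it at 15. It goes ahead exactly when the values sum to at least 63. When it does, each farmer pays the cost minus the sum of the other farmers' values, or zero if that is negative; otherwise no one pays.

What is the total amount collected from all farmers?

34

Total value 71 ≥ cost 63, so it is built.
Farmer 1: others sum to 59; max(0, 63 - 59) = 4.
Farmer 2: others sum to 52; max(0, 63 - 52) = 11.
Farmer 3: others sum to 66; max(0, 63 - 66) = 0.
Farmer 4: others sum to 51; max(0, 63 - 51) = 12.
Farmer 5: others sum to 56; max(0, 63 - 56) = 7.
Total collected = 4 + 11 + 0 + 12 + 7 = 34.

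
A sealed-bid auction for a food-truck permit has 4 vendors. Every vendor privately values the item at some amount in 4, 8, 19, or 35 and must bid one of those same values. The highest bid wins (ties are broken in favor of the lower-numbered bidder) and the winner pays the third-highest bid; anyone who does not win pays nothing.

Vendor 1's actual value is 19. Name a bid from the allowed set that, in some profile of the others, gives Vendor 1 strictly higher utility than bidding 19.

35

Suppose Vendor 2 bids 4, Vendor 3 bids 4 and Vendor 4 bids 35.
Bid 19: loses, pays 0, utility 0.
Bid 35: wins, pays 4, utility 19 - 4 = 15.
So bidding 35 beats truth here (15 > 0).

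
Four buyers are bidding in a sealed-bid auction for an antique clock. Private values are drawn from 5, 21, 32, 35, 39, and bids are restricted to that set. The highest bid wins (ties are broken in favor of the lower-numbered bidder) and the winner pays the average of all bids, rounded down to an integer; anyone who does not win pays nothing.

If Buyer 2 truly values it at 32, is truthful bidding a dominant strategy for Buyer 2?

No

Consider the case where Buyer 1 bids 5, Buyer 3 bids 5 and Buyer 4 bids 5.
Truthful bid 32: wins, pays 11, utility 32 - 11 = 21.
Bid 21 instead: wins, pays 9, utility 32 - 9 = 23.
Since 23 > 21, bidding 21 is strictly better here, so truthful bidding is not dominant.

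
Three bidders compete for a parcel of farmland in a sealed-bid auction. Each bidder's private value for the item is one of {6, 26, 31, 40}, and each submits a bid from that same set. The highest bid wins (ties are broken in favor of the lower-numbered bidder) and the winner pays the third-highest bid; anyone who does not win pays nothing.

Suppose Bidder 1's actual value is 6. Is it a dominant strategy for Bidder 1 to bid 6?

Check each profile of the others' bids and compare truth against every alternative bid.
Others bid (26, 26): truth gives 0, best alternative gives -20.
Others bid (6, 6): truth gives 0, best alternative gives 0.
Others bid (6, 26): truth gives 0, best alternative gives 0.
Others bid (6, 31): truth gives 0, best alternative gives 0.
Others bid (6, 40): truth gives 0, best alternative gives 0.
Others bid (26, 6): truth gives 0, best alternative gives 0.
(Remaining 10 profiles checked similarly; truth is weakly best in each.)
In every case the truthful bid is at least as good as any alternative, so it is a dominant strategy.

Yes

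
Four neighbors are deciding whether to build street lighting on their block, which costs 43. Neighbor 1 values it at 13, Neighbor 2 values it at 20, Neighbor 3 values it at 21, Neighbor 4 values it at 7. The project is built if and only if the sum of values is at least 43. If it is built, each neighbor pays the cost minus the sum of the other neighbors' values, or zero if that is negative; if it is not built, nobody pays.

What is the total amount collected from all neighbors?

5

Total value 61 ≥ cost 43, so it is built.
Neighbor 1: others sum to 48; max(0, 43 - 48) = 0.
Neighbor 2: others sum to 41; max(0, 43 - 41) = 2.
Neighbor 3: others sum to 40; max(0, 43 - 40) = 3.
Neighbor 4: others sum to 54; max(0, 43 - 54) = 0.
Total collected = 0 + 2 + 3 + 0 = 5.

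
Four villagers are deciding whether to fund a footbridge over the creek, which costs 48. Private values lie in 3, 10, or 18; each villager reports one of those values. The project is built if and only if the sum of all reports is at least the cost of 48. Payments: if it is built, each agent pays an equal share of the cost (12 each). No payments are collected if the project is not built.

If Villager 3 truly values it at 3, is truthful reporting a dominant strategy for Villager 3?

Check each profile of the others' reports and compare truth against every alternative report.
Others report (3, 18, 18): truth gives 0, best alternative gives -9.
Others report (10, 10, 18): truth gives 0, best alternative gives -9.
Others report (10, 18, 10): truth gives 0, best alternative gives -9.
Others report (18, 3, 18): truth gives 0, best alternative gives -9.
Others report (18, 10, 10): truth gives 0, best alternative gives -9.
Others report (18, 18, 3): truth gives 0, best alternative gives -9.
(Remaining 21 profiles checked similarly; truth is weakly best in each.)
In every case the truthful report is at least as good as any alternative, so it is a dominant strategy.

Yes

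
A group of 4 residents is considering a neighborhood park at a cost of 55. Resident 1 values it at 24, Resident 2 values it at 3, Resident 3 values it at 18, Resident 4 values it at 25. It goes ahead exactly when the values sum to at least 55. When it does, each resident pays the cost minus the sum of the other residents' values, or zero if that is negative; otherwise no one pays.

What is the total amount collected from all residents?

22

Total value 70 ≥ cost 55, so it is built.
Resident 1: others sum to 46; max(0, 55 - 46) = 9.
Resident 2: others sum to 67; max(0, 55 - 67) = 0.
Resident 3: others sum to 52; max(0, 55 - 52) = 3.
Resident 4: others sum to 45; max(0, 55 - 45) = 10.
Total collected = 9 + 0 + 3 + 10 = 22.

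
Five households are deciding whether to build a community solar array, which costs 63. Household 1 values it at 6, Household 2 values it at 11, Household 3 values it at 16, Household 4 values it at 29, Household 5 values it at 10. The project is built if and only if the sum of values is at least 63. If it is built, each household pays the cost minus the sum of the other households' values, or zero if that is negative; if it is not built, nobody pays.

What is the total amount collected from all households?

30

Total value 72 ≥ cost 63, so it is built.
Household 1: others sum to 66; max(0, 63 - 66) = 0.
Household 2: others sum to 61; max(0, 63 - 61) = 2.
Household 3: others sum to 56; max(0, 63 - 56) = 7.
Household 4: others sum to 43; max(0, 63 - 43) = 20.
Household 5: others sum to 62; max(0, 63 - 62) = 1.
Total collected = 0 + 2 + 7 + 20 + 1 = 30.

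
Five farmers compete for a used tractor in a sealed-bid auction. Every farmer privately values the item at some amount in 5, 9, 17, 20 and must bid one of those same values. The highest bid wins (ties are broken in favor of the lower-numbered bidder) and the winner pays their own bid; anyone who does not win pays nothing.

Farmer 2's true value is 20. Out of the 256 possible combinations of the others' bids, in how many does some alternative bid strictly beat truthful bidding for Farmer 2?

Others bid (5, 5, 5, 5): truth gives 0; bid 9 gives 11 > 0. Violating.
Others bid (5, 5, 5, 9): truth gives 0; bid 9 gives 11 > 0. Violating.
Others bid (5, 5, 5, 17): truth gives 0; bid 17 gives 3 > 0. Violating.
Others bid (5, 5, 9, 5): truth gives 0; bid 9 gives 11 > 0. Violating.
Others bid (5, 5, 5, 20): truth gives 0; no alternative beats it.
Others bid (5, 5, 9, 20): truth gives 0; no alternative beats it.
(Checking all 256 profiles: 54 have a profitable deviation, 202 do not.)

54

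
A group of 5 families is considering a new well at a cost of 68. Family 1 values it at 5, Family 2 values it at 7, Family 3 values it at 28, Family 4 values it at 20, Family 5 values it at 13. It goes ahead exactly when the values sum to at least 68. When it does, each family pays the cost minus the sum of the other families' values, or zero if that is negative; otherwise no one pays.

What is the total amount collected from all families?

Total value 73 ≥ cost 68, so it is built.
Family 1: others sum to 68; max(0, 68 - 68) = 0.
Family 2: others sum to 66; max(0, 68 - 66) = 2.
Family 3: others sum to 45; max(0, 68 - 45) = 23.
Family 4: others sum to 53; max(0, 68 - 53) = 15.
Family 5: others sum to 60; max(0, 68 - 60) = 8.
Total collected = 0 + 2 + 23 + 15 + 8 = 48.

48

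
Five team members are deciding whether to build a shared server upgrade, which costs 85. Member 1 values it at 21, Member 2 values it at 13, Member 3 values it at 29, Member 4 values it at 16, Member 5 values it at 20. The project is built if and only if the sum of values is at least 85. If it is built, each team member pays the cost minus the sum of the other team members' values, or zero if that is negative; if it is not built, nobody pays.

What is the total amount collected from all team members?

Total value 99 ≥ cost 85, so it is built.
Member 1: others sum to 78; max(0, 85 - 78) = 7.
Member 2: others sum to 86; max(0, 85 - 86) = 0.
Member 3: others sum to 70; max(0, 85 - 70) = 15.
Member 4: others sum to 83; max(0, 85 - 83) = 2.
Member 5: others sum to 79; max(0, 85 - 79) = 6.
Total collected = 7 + 0 + 15 + 2 + 6 = 30.

30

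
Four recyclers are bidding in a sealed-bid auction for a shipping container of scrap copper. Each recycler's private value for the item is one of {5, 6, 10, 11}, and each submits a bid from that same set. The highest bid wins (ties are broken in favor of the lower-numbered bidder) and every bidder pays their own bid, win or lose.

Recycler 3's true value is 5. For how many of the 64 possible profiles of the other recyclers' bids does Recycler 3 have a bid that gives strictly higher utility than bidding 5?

2

Others bid (5, 5, 5): truth gives -5; bid 6 gives -1 > -5. Violating.
Others bid (5, 5, 6): truth gives -5; bid 6 gives -1 > -5. Violating.
Others bid (5, 5, 10): truth gives -5; no alternative beats it.
Others bid (5, 5, 11): truth gives -5; no alternative beats it.
(Checking all 64 profiles: 2 have a profitable deviation, 62 do not.)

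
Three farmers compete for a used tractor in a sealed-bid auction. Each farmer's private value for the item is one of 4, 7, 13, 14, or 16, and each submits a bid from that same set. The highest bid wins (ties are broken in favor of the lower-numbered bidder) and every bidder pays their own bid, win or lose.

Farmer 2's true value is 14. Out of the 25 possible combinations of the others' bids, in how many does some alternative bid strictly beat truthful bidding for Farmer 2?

19

Others bid (4, 4): truth gives 0; bid 7 gives 7 > 0. Violating.
Others bid (4, 7): truth gives 0; bid 7 gives 7 > 0. Violating.
Others bid (4, 13): truth gives 0; bid 13 gives 1 > 0. Violating.
Others bid (4, 16): truth gives -14; bid 16 gives -2 > -14. Violating.
Others bid (4, 14): truth gives 0; no alternative beats it.
Others bid (7, 14): truth gives 0; no alternative beats it.
(Checking all 25 profiles: 19 have a profitable deviation, 6 do not.)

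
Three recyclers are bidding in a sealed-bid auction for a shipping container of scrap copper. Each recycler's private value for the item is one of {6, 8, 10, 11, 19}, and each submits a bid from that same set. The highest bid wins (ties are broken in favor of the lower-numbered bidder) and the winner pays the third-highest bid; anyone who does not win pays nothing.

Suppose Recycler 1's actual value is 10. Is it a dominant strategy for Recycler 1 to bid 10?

Consider the case where Recycler 2 bids 6 and Recycler 3 bids 11.
Truthful bid 10: loses, pays 0, utility 0.
Bid 11 instead: wins, pays 6, utility 10 - 6 = 4.
Since 4 > 0, bidding 11 is strictly better here, so truthful bidding is not dominant.

No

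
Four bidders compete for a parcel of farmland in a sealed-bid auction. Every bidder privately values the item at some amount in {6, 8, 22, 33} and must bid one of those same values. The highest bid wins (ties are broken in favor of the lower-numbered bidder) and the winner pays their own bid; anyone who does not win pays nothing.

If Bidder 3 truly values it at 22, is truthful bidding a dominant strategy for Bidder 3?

Consider the case where Bidder 1 bids 6, Bidder 2 bids 6 and Bidder 4 bids 6.
Truthful bid 22: wins, pays 22, utility 22 - 22 = 0.
Bid 8 instead: wins, pays 8, utility 22 - 8 = 14.
Since 14 > 0, bidding 8 is strictly better here, so truthful bidding is not dominant.

No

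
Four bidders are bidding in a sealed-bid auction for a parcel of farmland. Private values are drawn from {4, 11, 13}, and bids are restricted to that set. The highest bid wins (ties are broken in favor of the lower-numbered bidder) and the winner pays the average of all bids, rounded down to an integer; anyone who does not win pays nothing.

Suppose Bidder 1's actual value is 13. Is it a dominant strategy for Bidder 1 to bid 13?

Consider the case where Bidder 2 bids 4, Bidder 3 bids 4 and Bidder 4 bids 4.
Truthful bid 13: wins, pays 6, utility 13 - 6 = 7.
Bid 4 instead: wins, pays 4, utility 13 - 4 = 9.
Since 9 > 7, bidding 4 is strictly better here, so truthful bidding is not dominant.

No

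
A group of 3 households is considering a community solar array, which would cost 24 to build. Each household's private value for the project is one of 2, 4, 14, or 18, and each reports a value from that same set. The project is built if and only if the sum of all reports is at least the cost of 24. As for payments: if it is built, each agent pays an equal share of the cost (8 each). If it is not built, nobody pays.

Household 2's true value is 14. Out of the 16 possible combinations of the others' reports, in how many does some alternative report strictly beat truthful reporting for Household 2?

3

Others report (2, 4): truth gives 0; report 18 gives 6 > 0. Violating.
Others report (4, 2): truth gives 0; report 18 gives 6 > 0. Violating.
Others report (4, 4): truth gives 0; report 18 gives 6 > 0. Violating.
Others report (2, 2): truth gives 0; no alternative beats it.
Others report (2, 14): truth gives 6; no alternative beats it.
(Checking all 16 profiles: 3 have a profitable deviation, 13 do not.)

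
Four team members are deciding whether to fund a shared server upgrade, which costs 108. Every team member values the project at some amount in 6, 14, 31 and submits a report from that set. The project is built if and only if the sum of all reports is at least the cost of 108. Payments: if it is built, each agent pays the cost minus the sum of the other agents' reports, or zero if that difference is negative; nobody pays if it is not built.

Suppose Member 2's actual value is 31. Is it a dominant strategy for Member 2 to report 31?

Yes

Check each profile of the others' reports and compare truth against every alternative report.
Others report (31, 31, 31): truth gives 16, best alternative gives 0.
Others report (6, 6, 6): truth gives 0, best alternative gives 0.
Others report (6, 6, 14): truth gives 0, best alternative gives 0.
Others report (6, 6, 31): truth gives 0, best alternative gives 0.
Others report (6, 14, 6): truth gives 0, best alternative gives 0.
Others report (6, 14, 14): truth gives 0, best alternative gives 0.
(Remaining 21 profiles checked similarly; truth is weakly best in each.)
In every case the truthful report is at least as good as any alternative, so it is a dominant strategy.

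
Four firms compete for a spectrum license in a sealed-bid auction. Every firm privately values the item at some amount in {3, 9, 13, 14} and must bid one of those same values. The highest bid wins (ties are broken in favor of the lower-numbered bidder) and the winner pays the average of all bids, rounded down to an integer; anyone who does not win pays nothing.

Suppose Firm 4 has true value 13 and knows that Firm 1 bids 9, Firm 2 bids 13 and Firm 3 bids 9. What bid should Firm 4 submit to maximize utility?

14

Bid 3: loses, pays 0, utility 0.
Bid 9: loses, pays 0, utility 0.
Bid 13: loses, pays 0, utility 0.
Bid 14: wins, pays 11, utility 13 - 11 = 2.
The best choice is 14 with utility 2.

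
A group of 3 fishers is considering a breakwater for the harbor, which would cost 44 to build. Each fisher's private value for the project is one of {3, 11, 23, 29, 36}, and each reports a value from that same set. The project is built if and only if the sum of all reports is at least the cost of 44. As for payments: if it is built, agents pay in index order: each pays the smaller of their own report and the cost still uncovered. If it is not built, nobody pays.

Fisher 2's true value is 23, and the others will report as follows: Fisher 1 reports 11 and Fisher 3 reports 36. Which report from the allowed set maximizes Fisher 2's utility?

3

Report 3: project built, pays 3, utility 23 - 3 = 20.
Report 11: project built, pays 11, utility 23 - 11 = 12.
Report 23: project built, pays 23, utility 23 - 23 = 0.
Report 29: project built, pays 29, utility 23 - 29 = -6.
Report 36: project built, pays 33, utility 23 - 33 = -10.
The best choice is 3 with utility 20.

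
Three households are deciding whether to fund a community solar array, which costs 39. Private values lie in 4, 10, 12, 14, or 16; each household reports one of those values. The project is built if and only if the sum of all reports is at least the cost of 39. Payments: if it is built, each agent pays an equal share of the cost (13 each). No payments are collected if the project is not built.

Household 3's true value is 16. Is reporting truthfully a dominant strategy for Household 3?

Yes

Check each profile of the others' reports and compare truth against every alternative report.
Others report (10, 14): truth gives 3, best alternative gives 0.
Others report (12, 12): truth gives 3, best alternative gives 0.
Others report (14, 10): truth gives 3, best alternative gives 0.
Others report (10, 16): truth gives 3, best alternative gives 3.
Others report (12, 14): truth gives 3, best alternative gives 3.
Others report (12, 16): truth gives 3, best alternative gives 3.
(Remaining 19 profiles checked similarly; truth is weakly best in each.)
In every case the truthful report is at least as good as any alternative, so it is a dominant strategy.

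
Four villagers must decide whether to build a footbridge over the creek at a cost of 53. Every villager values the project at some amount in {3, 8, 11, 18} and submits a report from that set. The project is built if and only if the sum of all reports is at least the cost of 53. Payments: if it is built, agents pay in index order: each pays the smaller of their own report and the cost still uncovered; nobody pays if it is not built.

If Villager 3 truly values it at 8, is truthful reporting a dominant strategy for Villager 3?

No

Consider the case where Villager 1 reports 18, Villager 2 reports 18 and Villager 4 reports 18.
Truthful report 8: project built, pays 8, utility 8 - 8 = 0.
Report 3 instead: project built, pays 3, utility 8 - 3 = 5.
Since 5 > 0, reporting 3 is strictly better here, so truthful reporting is not dominant.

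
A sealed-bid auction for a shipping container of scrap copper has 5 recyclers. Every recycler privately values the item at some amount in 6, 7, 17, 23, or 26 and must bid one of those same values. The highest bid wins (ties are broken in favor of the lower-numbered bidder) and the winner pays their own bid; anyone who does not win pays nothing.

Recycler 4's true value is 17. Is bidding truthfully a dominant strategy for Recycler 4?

No

Consider the case where Recycler 1 bids 6, Recycler 2 bids 6, Recycler 3 bids 6 and Recycler 5 bids 6.
Truthful bid 17: wins, pays 17, utility 17 - 17 = 0.
Bid 7 instead: wins, pays 7, utility 17 - 7 = 10.
Since 10 > 0, bidding 7 is strictly better here, so truthful bidding is not dominant.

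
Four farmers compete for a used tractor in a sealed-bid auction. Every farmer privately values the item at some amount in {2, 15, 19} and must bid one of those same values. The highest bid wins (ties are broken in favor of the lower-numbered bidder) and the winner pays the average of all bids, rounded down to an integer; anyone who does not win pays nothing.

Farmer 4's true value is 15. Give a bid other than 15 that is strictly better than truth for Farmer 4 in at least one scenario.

Suppose Farmer 1 bids 2, Farmer 2 bids 2 and Farmer 3 bids 15.
Bid 15: loses, pays 0, utility 0.
Bid 19: wins, pays 9, utility 15 - 9 = 6.
So bidding 19 beats truth here (6 > 0).

19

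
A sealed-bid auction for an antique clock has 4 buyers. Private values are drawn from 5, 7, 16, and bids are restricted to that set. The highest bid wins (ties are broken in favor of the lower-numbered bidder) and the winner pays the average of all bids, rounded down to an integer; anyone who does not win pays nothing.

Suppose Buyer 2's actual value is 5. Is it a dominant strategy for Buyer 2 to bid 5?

Check each profile of the others' bids and compare truth against every alternative bid.
Others bid (5, 5, 7): truth gives 0, best alternative gives -1.
Others bid (5, 7, 5): truth gives 0, best alternative gives -1.
Others bid (5, 7, 7): truth gives 0, best alternative gives -1.
Others bid (5, 5, 5): truth gives 0, best alternative gives 0.
Others bid (5, 5, 16): truth gives 0, best alternative gives 0.
Others bid (5, 7, 16): truth gives 0, best alternative gives 0.
(Remaining 21 profiles checked similarly; truth is weakly best in each.)
In every case the truthful bid is at least as good as any alternative, so it is a dominant strategy.

Yes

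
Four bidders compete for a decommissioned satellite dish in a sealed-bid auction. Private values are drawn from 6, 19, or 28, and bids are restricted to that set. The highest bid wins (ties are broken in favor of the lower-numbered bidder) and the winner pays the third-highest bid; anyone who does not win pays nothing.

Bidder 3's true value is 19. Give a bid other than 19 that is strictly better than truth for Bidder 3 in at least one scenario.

Suppose Bidder 1 bids 6, Bidder 2 bids 6 and Bidder 4 bids 28.
Bid 19: loses, pays 0, utility 0.
Bid 28: wins, pays 6, utility 19 - 6 = 13.
So bidding 28 beats truth here (13 > 0).

28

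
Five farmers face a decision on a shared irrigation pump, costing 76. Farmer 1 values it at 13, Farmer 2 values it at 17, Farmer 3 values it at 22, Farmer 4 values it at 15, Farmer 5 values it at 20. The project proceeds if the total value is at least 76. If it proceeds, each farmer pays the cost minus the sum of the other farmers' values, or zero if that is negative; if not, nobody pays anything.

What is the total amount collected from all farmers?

32

Total value 87 ≥ cost 76, so it is built.
Farmer 1: others sum to 74; max(0, 76 - 74) = 2.
Farmer 2: others sum to 70; max(0, 76 - 70) = 6.
Farmer 3: others sum to 65; max(0, 76 - 65) = 11.
Farmer 4: others sum to 72; max(0, 76 - 72) = 4.
Farmer 5: others sum to 67; max(0, 76 - 67) = 9.
Total collected = 2 + 6 + 11 + 4 + 9 = 32.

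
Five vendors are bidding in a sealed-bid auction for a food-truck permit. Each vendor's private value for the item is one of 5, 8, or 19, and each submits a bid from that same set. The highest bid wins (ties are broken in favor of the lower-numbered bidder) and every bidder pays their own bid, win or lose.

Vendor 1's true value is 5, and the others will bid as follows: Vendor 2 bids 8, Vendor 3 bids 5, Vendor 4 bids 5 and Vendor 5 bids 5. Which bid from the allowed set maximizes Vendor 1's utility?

8

Bid 5: loses but pays 5, utility -5.
Bid 8: wins, pays 8, utility 5 - 8 = -3.
Bid 19: wins, pays 19, utility 5 - 19 = -14.
The best choice is 8 with utility -3.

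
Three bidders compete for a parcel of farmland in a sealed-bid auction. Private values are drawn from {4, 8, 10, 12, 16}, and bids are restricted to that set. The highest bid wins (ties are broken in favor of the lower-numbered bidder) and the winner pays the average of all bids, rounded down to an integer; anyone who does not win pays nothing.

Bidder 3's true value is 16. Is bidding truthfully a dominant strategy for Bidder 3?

Consider the case where Bidder 1 bids 4 and Bidder 2 bids 4.
Truthful bid 16: wins, pays 8, utility 16 - 8 = 8.
Bid 8 instead: wins, pays 5, utility 16 - 5 = 11.
Since 11 > 8, bidding 8 is strictly better here, so truthful bidding is not dominant.

No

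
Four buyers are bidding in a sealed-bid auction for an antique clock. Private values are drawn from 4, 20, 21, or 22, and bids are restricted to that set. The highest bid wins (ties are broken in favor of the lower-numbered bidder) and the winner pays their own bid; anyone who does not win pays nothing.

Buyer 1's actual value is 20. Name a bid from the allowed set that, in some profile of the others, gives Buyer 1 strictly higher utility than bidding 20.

Suppose Buyer 2 bids 4, Buyer 3 bids 4 and Buyer 4 bids 4.
Bid 20: wins, pays 20, utility 20 - 20 = 0.
Bid 4: wins, pays 4, utility 20 - 4 = 16.
So bidding 4 beats truth here (16 > 0).

4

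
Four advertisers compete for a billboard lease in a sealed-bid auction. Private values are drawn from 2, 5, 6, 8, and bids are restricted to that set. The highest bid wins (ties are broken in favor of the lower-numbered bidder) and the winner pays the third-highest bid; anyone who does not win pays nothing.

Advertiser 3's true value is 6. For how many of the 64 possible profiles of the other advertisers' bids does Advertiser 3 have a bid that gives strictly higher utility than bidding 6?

Others bid (2, 2, 8): truth gives 0; bid 8 gives 4 > 0. Violating.
Others bid (2, 5, 8): truth gives 0; bid 8 gives 1 > 0. Violating.
Others bid (2, 6, 2): truth gives 0; bid 8 gives 4 > 0. Violating.
Others bid (2, 6, 5): truth gives 0; bid 8 gives 1 > 0. Violating.
Others bid (2, 2, 2): truth gives 4; no alternative beats it.
Others bid (2, 2, 5): truth gives 4; no alternative beats it.
(Checking all 64 profiles: 12 have a profitable deviation, 52 do not.)

12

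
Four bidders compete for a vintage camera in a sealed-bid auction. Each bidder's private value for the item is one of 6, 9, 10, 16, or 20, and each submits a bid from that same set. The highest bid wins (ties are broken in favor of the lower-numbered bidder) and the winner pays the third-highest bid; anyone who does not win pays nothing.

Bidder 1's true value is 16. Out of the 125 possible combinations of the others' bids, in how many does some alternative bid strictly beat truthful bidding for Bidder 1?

27

Others bid (6, 6, 20): truth gives 0; bid 20 gives 10 > 0. Violating.
Others bid (6, 9, 20): truth gives 0; bid 20 gives 7 > 0. Violating.
Others bid (6, 10, 20): truth gives 0; bid 20 gives 6 > 0. Violating.
Others bid (6, 20, 6): truth gives 0; bid 20 gives 10 > 0. Violating.
Others bid (6, 6, 6): truth gives 10; no alternative beats it.
Others bid (6, 6, 9): truth gives 10; no alternative beats it.
(Checking all 125 profiles: 27 have a profitable deviation, 98 do not.)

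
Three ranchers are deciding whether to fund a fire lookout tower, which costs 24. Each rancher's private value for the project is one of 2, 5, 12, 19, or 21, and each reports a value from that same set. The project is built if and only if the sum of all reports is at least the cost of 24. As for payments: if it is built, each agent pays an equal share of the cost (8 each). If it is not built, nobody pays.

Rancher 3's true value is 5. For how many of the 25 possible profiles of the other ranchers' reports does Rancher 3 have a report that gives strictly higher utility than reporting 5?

2

Others report (2, 19): truth gives -3; report 2 gives 0 > -3. Violating.
Others report (19, 2): truth gives -3; report 2 gives 0 > -3. Violating.
Others report (2, 2): truth gives 0; no alternative beats it.
Others report (2, 5): truth gives 0; no alternative beats it.
(Checking all 25 profiles: 2 have a profitable deviation, 23 do not.)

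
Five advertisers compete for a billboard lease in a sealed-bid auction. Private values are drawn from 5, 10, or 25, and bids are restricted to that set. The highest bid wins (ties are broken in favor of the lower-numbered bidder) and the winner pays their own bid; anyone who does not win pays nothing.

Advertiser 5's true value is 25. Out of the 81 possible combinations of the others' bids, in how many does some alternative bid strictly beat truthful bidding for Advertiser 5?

1

Others bid (5, 5, 5, 5): truth gives 0; bid 10 gives 15 > 0. Violating.
Others bid (5, 5, 5, 10): truth gives 0; no alternative beats it.
Others bid (5, 5, 5, 25): truth gives 0; no alternative beats it.
(Checking all 81 profiles: 1 has a profitable deviation, 80 do not.)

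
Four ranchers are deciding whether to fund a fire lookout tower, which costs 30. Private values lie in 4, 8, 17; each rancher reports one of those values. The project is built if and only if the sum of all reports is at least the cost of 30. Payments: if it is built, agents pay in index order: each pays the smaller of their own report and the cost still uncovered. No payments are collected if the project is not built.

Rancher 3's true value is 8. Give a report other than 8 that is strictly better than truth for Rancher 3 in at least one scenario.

Suppose Rancher 1 reports 4, Rancher 2 reports 8 and Rancher 4 reports 17.
Report 8: project built, pays 8, utility 8 - 8 = 0.
Report 4: project built, pays 4, utility 8 - 4 = 4.
So reporting 4 beats truth here (4 > 0).

4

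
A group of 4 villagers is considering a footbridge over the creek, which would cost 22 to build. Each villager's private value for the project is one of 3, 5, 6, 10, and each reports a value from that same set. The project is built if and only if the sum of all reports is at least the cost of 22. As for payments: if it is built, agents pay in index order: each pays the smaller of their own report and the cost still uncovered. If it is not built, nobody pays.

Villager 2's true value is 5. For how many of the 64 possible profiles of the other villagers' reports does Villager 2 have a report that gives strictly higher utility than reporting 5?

Others report (3, 6, 10): truth gives 0; report 3 gives 2 > 0. Violating.
Others report (3, 10, 6): truth gives 0; report 3 gives 2 > 0. Violating.
Others report (3, 10, 10): truth gives 0; report 3 gives 2 > 0. Violating.
Others report (5, 5, 10): truth gives 0; report 3 gives 2 > 0. Violating.
Others report (3, 3, 3): truth gives 0; no alternative beats it.
Others report (3, 3, 5): truth gives 0; no alternative beats it.
(Checking all 64 profiles: 28 have a profitable deviation, 36 do not.)

28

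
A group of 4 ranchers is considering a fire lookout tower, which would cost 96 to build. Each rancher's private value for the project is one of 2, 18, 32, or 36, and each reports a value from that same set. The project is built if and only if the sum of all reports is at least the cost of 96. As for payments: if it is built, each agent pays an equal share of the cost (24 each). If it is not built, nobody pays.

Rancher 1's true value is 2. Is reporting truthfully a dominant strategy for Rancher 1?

Check each profile of the others' reports and compare truth against every alternative report.
Others report (18, 32, 32): truth gives 0, best alternative gives -22.
Others report (18, 32, 36): truth gives 0, best alternative gives -22.
Others report (18, 36, 32): truth gives 0, best alternative gives -22.
Others report (18, 36, 36): truth gives 0, best alternative gives -22.
Others report (32, 18, 32): truth gives 0, best alternative gives -22.
Others report (32, 18, 36): truth gives 0, best alternative gives -22.
(Remaining 58 profiles checked similarly; truth is weakly best in each.)
In every case the truthful report is at least as good as any alternative, so it is a dominant strategy.

Yes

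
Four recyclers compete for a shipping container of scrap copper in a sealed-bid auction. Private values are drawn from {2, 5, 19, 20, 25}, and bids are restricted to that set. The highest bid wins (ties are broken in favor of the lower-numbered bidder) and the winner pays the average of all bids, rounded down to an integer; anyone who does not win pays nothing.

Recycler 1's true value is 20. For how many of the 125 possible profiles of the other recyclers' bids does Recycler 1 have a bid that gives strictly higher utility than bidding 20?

50

Others bid (2, 2, 2): truth gives 14; bid 2 gives 18 > 14. Violating.
Others bid (2, 2, 5): truth gives 13; bid 5 gives 17 > 13. Violating.
Others bid (2, 2, 25): truth gives 0; bid 25 gives 7 > 0. Violating.
Others bid (2, 5, 2): truth gives 13; bid 5 gives 17 > 13. Violating.
Others bid (2, 2, 19): truth gives 10; no alternative beats it.
Others bid (2, 2, 20): truth gives 9; no alternative beats it.
(Checking all 125 profiles: 50 have a profitable deviation, 75 do not.)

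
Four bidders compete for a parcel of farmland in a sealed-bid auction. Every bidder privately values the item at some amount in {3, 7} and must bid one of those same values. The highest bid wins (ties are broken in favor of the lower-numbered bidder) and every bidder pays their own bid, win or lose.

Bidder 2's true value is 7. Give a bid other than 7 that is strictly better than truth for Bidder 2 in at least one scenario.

Suppose Bidder 1 bids 7, Bidder 3 bids 3 and Bidder 4 bids 3.
Bid 7: loses but pays 7, utility -7.
Bid 3: loses but pays 3, utility -3.
So bidding 3 beats truth here (-3 > -7).

3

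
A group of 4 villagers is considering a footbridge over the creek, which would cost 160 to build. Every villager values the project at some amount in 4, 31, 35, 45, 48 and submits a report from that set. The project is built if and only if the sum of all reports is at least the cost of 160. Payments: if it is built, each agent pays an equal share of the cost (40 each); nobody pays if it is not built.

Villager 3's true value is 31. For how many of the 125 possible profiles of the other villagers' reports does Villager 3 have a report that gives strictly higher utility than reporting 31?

Others report (35, 48, 48): truth gives -9; report 4 gives 0 > -9. Violating.
Others report (45, 45, 45): truth gives -9; report 4 gives 0 > -9. Violating.
Others report (45, 45, 48): truth gives -9; report 4 gives 0 > -9. Violating.
Others report (45, 48, 45): truth gives -9; report 4 gives 0 > -9. Violating.
Others report (4, 4, 4): truth gives 0; no alternative beats it.
Others report (4, 4, 31): truth gives 0; no alternative beats it.
(Checking all 125 profiles: 11 have a profitable deviation, 114 do not.)

11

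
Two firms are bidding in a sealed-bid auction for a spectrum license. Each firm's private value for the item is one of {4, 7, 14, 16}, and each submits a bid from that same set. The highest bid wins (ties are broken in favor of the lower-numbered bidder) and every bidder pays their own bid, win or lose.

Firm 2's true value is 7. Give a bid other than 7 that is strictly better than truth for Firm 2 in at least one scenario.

4

Suppose Firm 1 bids 7.
Bid 7: loses but pays 7, utility -7.
Bid 4: loses but pays 4, utility -4.
So bidding 4 beats truth here (-4 > -7).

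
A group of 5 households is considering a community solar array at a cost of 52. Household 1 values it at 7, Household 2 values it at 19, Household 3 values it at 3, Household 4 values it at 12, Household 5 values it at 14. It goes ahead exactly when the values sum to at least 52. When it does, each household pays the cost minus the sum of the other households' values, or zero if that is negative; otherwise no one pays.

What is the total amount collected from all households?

40

Total value 55 ≥ cost 52, so it is built.
Household 1: others sum to 48; max(0, 52 - 48) = 4.
Household 2: others sum to 36; max(0, 52 - 36) = 16.
Household 3: others sum to 52; max(0, 52 - 52) = 0.
Household 4: others sum to 43; max(0, 52 - 43) = 9.
Household 5: others sum to 41; max(0, 52 - 41) = 11.
Total collected = 4 + 16 + 0 + 9 + 11 = 40.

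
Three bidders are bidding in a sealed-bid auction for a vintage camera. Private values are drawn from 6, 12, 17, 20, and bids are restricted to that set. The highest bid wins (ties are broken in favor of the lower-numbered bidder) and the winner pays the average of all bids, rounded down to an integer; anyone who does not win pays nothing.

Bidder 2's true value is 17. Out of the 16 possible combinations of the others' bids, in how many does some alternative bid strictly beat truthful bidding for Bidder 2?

5

Others bid (6, 6): truth gives 8; bid 12 gives 9 > 8. Violating.
Others bid (6, 12): truth gives 6; bid 12 gives 7 > 6. Violating.
Others bid (6, 20): truth gives 0; bid 20 gives 2 > 0. Violating.
Others bid (17, 6): truth gives 0; bid 20 gives 3 > 0. Violating.
Others bid (6, 17): truth gives 4; no alternative beats it.
Others bid (12, 6): truth gives 6; no alternative beats it.
(Checking all 16 profiles: 5 have a profitable deviation, 11 do not.)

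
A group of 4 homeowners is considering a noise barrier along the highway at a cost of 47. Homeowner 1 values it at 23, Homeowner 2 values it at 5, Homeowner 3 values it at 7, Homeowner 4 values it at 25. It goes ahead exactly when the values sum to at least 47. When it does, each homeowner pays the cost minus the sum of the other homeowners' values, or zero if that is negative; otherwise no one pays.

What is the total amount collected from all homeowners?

22

Total value 60 ≥ cost 47, so it is built.
Homeowner 1: others sum to 37; max(0, 47 - 37) = 10.
Homeowner 2: others sum to 55; max(0, 47 - 55) = 0.
Homeowner 3: others sum to 53; max(0, 47 - 53) = 0.
Homeowner 4: others sum to 35; max(0, 47 - 35) = 12.
Total collected = 10 + 0 + 0 + 12 = 22.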